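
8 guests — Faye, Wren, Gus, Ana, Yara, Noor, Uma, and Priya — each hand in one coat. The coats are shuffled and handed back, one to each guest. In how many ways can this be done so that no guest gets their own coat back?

Count assignments avoiding every fixed point. For any j of the 8 guests fixed to their own coat, the other 8−j can be arranged in (8−j)! ways.
By inclusion–exclusion this is Σ_{j=0}^{8} (−1)^j C(8,j)·(8−j)!.
Computing: 40320 − 40320 + 20160 − 6720 + 1680 − 336 + 56 − 8 + 1 = 14833.

14833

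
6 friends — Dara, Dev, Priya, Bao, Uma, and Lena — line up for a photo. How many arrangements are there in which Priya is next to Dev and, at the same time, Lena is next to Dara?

Treat {Priya,Dev} as one block (2 orders) and {Lena,Dara} as another (2 orders).
That leaves 4 units to arrange: 2 × 2 × 4! = 4 × 24 = 96.

96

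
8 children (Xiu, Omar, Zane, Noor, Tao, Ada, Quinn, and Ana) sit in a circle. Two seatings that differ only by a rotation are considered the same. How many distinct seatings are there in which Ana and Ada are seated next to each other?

Glue Ana and Ada into a block (2 internal orders). Seating 7 units around a circle gives (6)! arrangements.
So 2 × (6)! = 2 × 720 = 1440.

1440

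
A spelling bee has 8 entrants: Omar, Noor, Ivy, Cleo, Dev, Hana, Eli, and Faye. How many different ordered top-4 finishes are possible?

1680

There are 8 choices for 1st place, 7 for 2nd, and so on down to 5 for position 4.
That gives 8 × 7 × 6 × 5 = 1680.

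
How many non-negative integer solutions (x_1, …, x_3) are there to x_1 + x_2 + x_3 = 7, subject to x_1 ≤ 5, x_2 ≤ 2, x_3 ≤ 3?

9

Ignoring the caps, the number of non-negative solutions to x_1+…+x_3 = 7 is C(9,2) = 36.
Subtract solutions that violate a single cap (substitute x_i' = x_i − (cap_i+1)): x_1 ≥ 6 gives C(3,2) = 3; x_2 ≥ 3 gives C(6,2) = 15; x_3 ≥ 4 gives C(5,2) = 10. Together 28.
Add back pairs where two caps are both exceeded: 0 + 0 + 1 = 1.
By inclusion–exclusion the count is 36 − 28 + 1 = 9.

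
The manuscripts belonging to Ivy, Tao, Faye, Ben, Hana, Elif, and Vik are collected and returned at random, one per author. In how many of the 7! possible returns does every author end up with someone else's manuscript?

1854

This is the derangement count D_7: permutations of 7 items with no fixed point.
By inclusion–exclusion this is Σ_{j=0}^{7} (−1)^j C(7,j)·(7−j)!.
Computing: 5040 − 5040 + 2520 − 840 + 210 − 42 + 7 − 1 = 1854.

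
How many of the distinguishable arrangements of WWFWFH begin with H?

With the first slot taken by H, it remains to arrange the other 5 letters (WWFWF).
Those 5 letters have F appearing twice and W appearing 3 times, giving (5)!/(3!·2!) = 10.

10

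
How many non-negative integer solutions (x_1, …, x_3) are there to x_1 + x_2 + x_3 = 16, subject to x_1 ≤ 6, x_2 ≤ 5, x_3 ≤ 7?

6

Without the upper bounds there are C(18,2) = 153 ways to split 16 among 3 variables.
Subtract solutions that violate a single cap (substitute x_i' = x_i − (cap_i+1)): x_1 ≥ 7 gives C(11,2) = 55; x_2 ≥ 6 gives C(12,2) = 66; x_3 ≥ 8 gives C(10,2) = 45. Together 166.
Add back pairs where two caps are both exceeded: 10 + 3 + 6 = 19.
By inclusion–exclusion the count is 153 − 166 + 19 = 6.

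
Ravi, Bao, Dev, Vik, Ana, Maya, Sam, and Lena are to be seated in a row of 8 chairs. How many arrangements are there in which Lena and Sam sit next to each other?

10080

Glue Lena and Sam into one block (2 internal orders), leaving 7 units to arrange in a row.
That gives 2 × 7! = 2 × 5040 = 10080.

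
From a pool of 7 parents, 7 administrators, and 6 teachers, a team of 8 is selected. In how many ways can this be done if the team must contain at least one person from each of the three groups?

Total 8-person selections from all 20: C(20,8) = 125970.
Selections missing a whole group: no parents → C(13,8) = 1287; no administrators → C(13,8) = 1287; no teachers → C(14,8) = 3003.
Add back selections omitting two groups (i.e. drawn from a single group): C(7,8) + C(7,8) + C(6,8) = 0.
By inclusion–exclusion: 125970 − 5577 + 0 = 120393.

120393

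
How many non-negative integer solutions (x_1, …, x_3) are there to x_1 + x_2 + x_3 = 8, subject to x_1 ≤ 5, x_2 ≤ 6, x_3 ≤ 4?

By stars and bars, unrestricted non-negative solutions to x_1+…+x_3 = 8 number C(8+2,2) = 45.
Subtract solutions that violate a single cap (substitute x_i' = x_i − (cap_i+1)): x_1 ≥ 6 gives C(4,2) = 6; x_2 ≥ 7 gives C(3,2) = 3; x_3 ≥ 5 gives C(5,2) = 10. Together 19.
No two caps can be exceeded simultaneously, so the pair terms are all 0.
By inclusion–exclusion the count is 45 − 19 + 0 = 26.

26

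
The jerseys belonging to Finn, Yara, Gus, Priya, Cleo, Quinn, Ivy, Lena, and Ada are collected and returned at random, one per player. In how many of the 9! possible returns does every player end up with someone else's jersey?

133496

This is the derangement count D_9: permutations of 9 items with no fixed point.
By inclusion–exclusion this is Σ_{j=0}^{9} (−1)^j C(9,j)·(9−j)!.
Computing: 362880 − 362880 + 181440 − 60480 + 15120 − 3024 + 504 − 72 + 9 − 1 = 133496.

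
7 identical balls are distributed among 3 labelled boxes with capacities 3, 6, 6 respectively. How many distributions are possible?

24

Ignoring the caps, the number of non-negative solutions to x_1+…+x_3 = 7 is C(9,2) = 36.
Subtract solutions that violate a single cap (substitute x_i' = x_i − (cap_i+1)): x_1 ≥ 4 gives C(5,2) = 10; x_2 ≥ 7 gives C(2,2) = 1; x_3 ≥ 7 gives C(2,2) = 1. Together 12.
No two caps can be exceeded simultaneously, so the pair terms are all 0.
By inclusion–exclusion the count is 36 − 12 + 0 = 24.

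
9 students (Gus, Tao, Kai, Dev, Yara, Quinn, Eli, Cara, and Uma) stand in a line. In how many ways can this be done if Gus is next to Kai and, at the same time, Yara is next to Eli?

Treat {Gus,Kai} as one block (2 orders) and {Yara,Eli} as another (2 orders).
That leaves 7 units to arrange: 2 × 2 × 7! = 4 × 5040 = 20160.

20160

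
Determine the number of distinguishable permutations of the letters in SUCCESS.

420

The 7 letters of SUCCESS have repeats: C appearing twice and S appearing 3 times.
So there are 7! / (3!·2!) = 420 distinguishable arrangements.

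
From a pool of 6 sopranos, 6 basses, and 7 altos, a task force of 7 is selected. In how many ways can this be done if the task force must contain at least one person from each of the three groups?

46165

Total 7-person selections from all 19: C(19,7) = 50388.
Selections missing a whole group: no sopranos → C(13,7) = 1716; no basses → C(13,7) = 1716; no altos → C(12,7) = 792.
Add back selections omitting two groups (i.e. drawn from a single group): C(6,7) + C(6,7) + C(7,7) = 1.
By inclusion–exclusion: 50388 − 4224 + 1 = 46165.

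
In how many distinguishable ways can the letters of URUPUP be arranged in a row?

60

URUPUP has 6 letters with P appearing twice and U appearing 3 times.
Dividing 6! = 720 by 3!·2! = 12 for the repeated letters gives 60.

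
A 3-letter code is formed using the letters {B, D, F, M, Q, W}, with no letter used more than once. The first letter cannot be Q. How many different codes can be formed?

The first letter has 6−1 = 5 choices (anything except Q).
The remaining 2 letters are filled from the other 5 symbols without repetition: 5 × 4 = 20.
Total: 5 × 20 = 100.

100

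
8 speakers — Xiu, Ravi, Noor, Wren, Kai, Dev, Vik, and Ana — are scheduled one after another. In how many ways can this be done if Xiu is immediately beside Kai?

10080

Place the 6 others and the Xiu-Kai pair as 7 objects in a line; the pair has 2 internal arrangements.
That gives 2 × 7! = 2 × 5040 = 10080.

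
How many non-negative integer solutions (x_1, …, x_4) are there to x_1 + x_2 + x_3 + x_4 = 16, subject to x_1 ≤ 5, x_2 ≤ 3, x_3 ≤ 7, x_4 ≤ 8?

By stars and bars, unrestricted non-negative solutions to x_1+…+x_4 = 16 number C(16+3,3) = 969.
Subtract solutions that violate a single cap (substitute x_i' = x_i − (cap_i+1)): x_1 ≥ 6 gives C(13,3) = 286; x_2 ≥ 4 gives C(15,3) = 455; x_3 ≥ 8 gives C(11,3) = 165; x_4 ≥ 9 gives C(10,3) = 120. Together 1026.
Add back pairs where two caps are both exceeded: 84 + 10 + 4 + 35 + 20 + 0 = 153.
By inclusion–exclusion the count is 969 − 1026 + 153 = 96.

96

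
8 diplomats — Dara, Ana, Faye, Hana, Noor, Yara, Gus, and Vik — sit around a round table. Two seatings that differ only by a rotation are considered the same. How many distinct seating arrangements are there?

Around a circle, 8 distinct people have 8!/8 = (7)! = 5040 rotationally distinct seatings.

5040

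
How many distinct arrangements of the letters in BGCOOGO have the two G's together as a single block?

Treat the 2 copies of G as a single block. The multiset to arrange is then {GG, B, C, O, O, O}, 6 items in all.
That gives (6)!/(3!) = 120 arrangements.

120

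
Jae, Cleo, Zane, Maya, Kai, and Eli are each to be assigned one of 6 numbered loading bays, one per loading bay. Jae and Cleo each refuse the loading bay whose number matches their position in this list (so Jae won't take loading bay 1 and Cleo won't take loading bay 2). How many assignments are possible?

Let Aᵢ (for i ∈ {1, 2}) be the placements that put person i in their forbidden loading bay. Any j of these fix j positions, leaving (6−j)! ways to fill the rest, and there are C(2,j) ways to pick which j.
By inclusion–exclusion, the number of valid placements is Σ_{j=0}^{2} (−1)^j C(2,j)·(6−j)!.
Computing: 720 − 240 + 24 = 504.

504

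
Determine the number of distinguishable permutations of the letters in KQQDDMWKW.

KQQDDMWKW has 9 letters with D appearing twice, K appearing twice, Q appearing twice, and W appearing twice.
Dividing 9! = 362880 by 2!·2!·2!·2! = 16 for the repeated letters gives 22680.

22680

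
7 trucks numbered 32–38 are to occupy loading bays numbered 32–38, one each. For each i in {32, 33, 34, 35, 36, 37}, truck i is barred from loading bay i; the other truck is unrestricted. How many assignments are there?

Let Aᵢ (for 32 ≤ i ≤ 37) be the placements that put truck i in its forbidden loading bay. Any j of these fix j positions, leaving (7−j)! ways to fill the rest, and there are C(6,j) ways to pick which j.
By inclusion–exclusion, the number of valid placements is Σ_{j=0}^{6} (−1)^j C(6,j)·(7−j)!.
Computing: 5040 − 4320 + 1800 − 480 + 90 − 12 + 1 = 2119.

2119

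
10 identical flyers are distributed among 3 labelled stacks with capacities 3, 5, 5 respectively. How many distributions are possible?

Ignoring the caps, the number of non-negative solutions to x_1+…+x_3 = 10 is C(12,2) = 66.
Subtract solutions that violate a single cap (substitute x_i' = x_i − (cap_i+1)): x_1 ≥ 4 gives C(8,2) = 28; x_2 ≥ 6 gives C(6,2) = 15; x_3 ≥ 6 gives C(6,2) = 15. Together 58.
Add back pairs where two caps are both exceeded: 1 + 1 + 0 = 2.
By inclusion–exclusion the count is 66 − 58 + 2 = 10.

10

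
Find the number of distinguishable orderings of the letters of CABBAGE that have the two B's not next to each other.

There are 7!/(2!·2!) = 1260 arrangements of CABBAGE in total.
If the two B's are adjacent, glue them into one block, leaving 6 items to arrange: (6)!/(2!) = 360 ways.
Hence 1260 − 360 = 900.

900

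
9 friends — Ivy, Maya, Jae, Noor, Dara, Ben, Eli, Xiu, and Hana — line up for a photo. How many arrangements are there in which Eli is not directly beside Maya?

Of the 9! = 362880 arrangements, those with Eli and Maya adjacent number 2 × 8! = 80640 (treat the pair as a block with 2 internal orders).
So 362880 − 80640 = 282240 arrangements keep them apart.

282240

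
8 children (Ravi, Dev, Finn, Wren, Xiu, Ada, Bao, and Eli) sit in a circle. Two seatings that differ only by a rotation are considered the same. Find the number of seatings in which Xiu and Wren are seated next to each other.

Treat {Xiu, Wren} as one unit (2 internal orders) and seat the resulting 7 units around the table: (6)! circular arrangements.
So 2 × (6)! = 2 × 720 = 1440.

1440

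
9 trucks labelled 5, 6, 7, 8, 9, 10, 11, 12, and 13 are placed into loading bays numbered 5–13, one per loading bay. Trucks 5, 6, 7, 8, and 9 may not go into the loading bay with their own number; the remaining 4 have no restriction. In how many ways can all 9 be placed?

Let Aᵢ (for 5 ≤ i ≤ 9) be the placements that put truck i in its forbidden loading bay. Any j of these fix j positions, leaving (9−j)! ways to fill the rest, and there are C(5,j) ways to pick which j.
By inclusion–exclusion, the number of valid placements is Σ_{j=0}^{5} (−1)^j C(5,j)·(9−j)!.
Computing: 362880 − 201600 + 50400 − 7200 + 600 − 24 = 205056.

205056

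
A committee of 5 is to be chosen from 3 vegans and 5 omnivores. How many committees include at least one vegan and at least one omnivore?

55

Unrestricted: C(8,5) = 56 ways to pick any 5 of the 8.
Selections missing a whole group: no vegans → C(5,5) = 1; no omnivores → C(3,5) = 0.
Both groups omitted at once is impossible, so 56 − 1 = 55.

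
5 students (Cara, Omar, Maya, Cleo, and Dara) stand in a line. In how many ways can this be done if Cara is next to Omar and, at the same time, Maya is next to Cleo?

24

Treat {Cara,Omar} as one block (2 orders) and {Maya,Cleo} as another (2 orders).
That leaves 3 units to arrange: 2 × 2 × 3! = 4 × 6 = 24.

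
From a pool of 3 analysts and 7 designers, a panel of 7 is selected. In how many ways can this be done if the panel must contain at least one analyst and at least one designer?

119

Unrestricted: C(10,7) = 120 ways to pick any 7 of the 10.
Subtract selections that omit an entire group: no analysts → C(7,7) = 1; no designers → C(3,7) = 0.
Both groups omitted at once is impossible, so 120 − 1 = 119.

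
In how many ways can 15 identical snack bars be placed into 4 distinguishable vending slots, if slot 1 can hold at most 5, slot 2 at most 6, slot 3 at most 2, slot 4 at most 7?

46

Without the upper bounds there are C(18,3) = 816 ways to split 15 among 4 vending slots.
Subtract solutions that violate a single cap (substitute x_i' = x_i − (cap_i+1)): x_1 ≥ 6 gives C(12,3) = 220; x_2 ≥ 7 gives C(11,3) = 165; x_3 ≥ 3 gives C(15,3) = 455; x_4 ≥ 8 gives C(10,3) = 120. Together 960.
Add back pairs where two caps are both exceeded: 10 + 84 + 4 + 56 + 1 + 35 = 190.
By inclusion–exclusion the count is 816 − 960 + 190 = 46.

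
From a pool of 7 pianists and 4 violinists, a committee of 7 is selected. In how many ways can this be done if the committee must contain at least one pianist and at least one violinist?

Unrestricted: C(11,7) = 330 ways to pick any 7 of the 11.
Selections missing a whole group: no pianists → C(4,7) = 0; no violinists → C(7,7) = 1.
Both groups omitted at once is impossible, so 330 − 1 = 329.

329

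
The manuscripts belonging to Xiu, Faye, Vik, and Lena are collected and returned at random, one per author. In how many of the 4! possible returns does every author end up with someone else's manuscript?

This is the derangement count D_4: permutations of 4 items with no fixed point.
By inclusion–exclusion this is Σ_{j=0}^{4} (−1)^j C(4,j)·(4−j)!.
Computing: 24 − 24 + 12 − 4 + 1 = 9.

9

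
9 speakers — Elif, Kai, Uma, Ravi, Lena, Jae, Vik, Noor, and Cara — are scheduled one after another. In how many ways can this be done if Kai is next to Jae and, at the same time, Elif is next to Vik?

20160

Treat {Kai,Jae} as one block (2 orders) and {Elif,Vik} as another (2 orders).
That leaves 7 units to arrange: 2 × 2 × 7! = 4 × 5040 = 20160.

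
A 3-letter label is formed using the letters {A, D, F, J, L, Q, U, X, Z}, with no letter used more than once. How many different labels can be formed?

With no repetition, fill the 3 letters in order: 9 choices, then 8, down to 7.
That product is 9 × 8 × 7 = 504.

504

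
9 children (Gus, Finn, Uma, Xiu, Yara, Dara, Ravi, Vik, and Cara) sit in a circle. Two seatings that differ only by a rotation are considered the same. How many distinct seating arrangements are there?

40320

Around a circle, 9 distinct people have 9!/9 = (8)! = 40320 rotationally distinct seatings.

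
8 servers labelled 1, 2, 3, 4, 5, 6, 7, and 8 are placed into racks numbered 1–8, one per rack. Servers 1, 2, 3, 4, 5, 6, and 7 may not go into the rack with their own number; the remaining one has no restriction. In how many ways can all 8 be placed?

16687

Let Aᵢ (for 1 ≤ i ≤ 7) be the placements that put server i in its forbidden rack. Any j of these fix j positions, leaving (8−j)! ways to fill the rest, and there are C(7,j) ways to pick which j.
By inclusion–exclusion, the number of valid placements is Σ_{j=0}^{7} (−1)^j C(7,j)·(8−j)!.
Computing: 40320 − 35280 + 15120 − 4200 + 840 − 126 + 14 − 1 = 16687.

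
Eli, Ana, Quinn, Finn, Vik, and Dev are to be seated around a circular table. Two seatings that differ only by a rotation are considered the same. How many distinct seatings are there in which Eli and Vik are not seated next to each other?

All circular seatings of 6 people number (5)! = 120.
Those with Eli next to Vik: fuse the pair into one unit and seat 5 units around a circle — 2·(4)! = 48.
Subtracting, 120 − 48 = 72.

72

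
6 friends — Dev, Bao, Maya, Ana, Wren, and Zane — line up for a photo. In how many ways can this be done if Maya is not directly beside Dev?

480

There are 6! = 720 arrangements in all. If Maya and Dev are adjacent, merging them into one block gives 2·(5)! = 240 arrangements.
Complementary counting: 720 − 240 = 480.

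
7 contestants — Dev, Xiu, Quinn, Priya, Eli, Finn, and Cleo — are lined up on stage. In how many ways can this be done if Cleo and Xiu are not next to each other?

Of the 7! = 5040 arrangements, those with Cleo and Xiu adjacent number 2 × 6! = 1440 (treat the pair as a block with 2 internal orders).
So 5040 − 1440 = 3600 arrangements keep them apart.

3600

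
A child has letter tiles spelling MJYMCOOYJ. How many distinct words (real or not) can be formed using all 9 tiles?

22680

Letter multiplicities in MJYMCOOYJ: C×1, J×2, M×2, O×2, Y×2.
So there are 9! / (2!·2!·2!·2!) = 22680 distinguishable arrangements.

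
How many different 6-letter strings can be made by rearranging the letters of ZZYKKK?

60

ZZYKKK has 6 letters with K appearing 3 times and Z appearing twice.
Dividing 6! = 720 by 3!·2! = 12 for the repeated letters gives 60.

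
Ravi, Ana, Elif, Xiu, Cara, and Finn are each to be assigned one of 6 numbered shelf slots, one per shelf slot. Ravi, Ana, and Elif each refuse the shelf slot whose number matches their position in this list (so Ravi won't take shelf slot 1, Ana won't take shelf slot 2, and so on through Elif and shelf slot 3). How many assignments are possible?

Let Aᵢ (for i ∈ {1, 2, 3}) be the placements that put person i in their forbidden shelf slot. Any j of these fix j positions, leaving (6−j)! ways to fill the rest, and there are C(3,j) ways to pick which j.
By inclusion–exclusion, the number of valid placements is Σ_{j=0}^{3} (−1)^j C(3,j)·(6−j)!.
Computing: 720 − 360 + 72 − 6 = 426.

426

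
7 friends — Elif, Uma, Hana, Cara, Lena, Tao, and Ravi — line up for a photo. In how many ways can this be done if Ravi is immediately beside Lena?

1440

Glue Ravi and Lena into one block (2 internal orders), leaving 6 units to arrange in a row.
So the count is 2·(6)! = 1440.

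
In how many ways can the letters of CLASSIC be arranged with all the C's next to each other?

Treat the 2 copies of C as a single block. The multiset to arrange is then {CC, A, I, L, S, S}, 6 items in all.
That gives (6)!/(2!) = 360 arrangements.

360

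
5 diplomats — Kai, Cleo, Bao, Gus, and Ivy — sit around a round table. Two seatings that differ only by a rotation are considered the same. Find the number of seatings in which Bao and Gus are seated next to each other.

Glue Bao and Gus into a block (2 internal orders). Seating 4 units around a circle gives (3)! arrangements.
So 2 × (3)! = 2 × 6 = 12.

12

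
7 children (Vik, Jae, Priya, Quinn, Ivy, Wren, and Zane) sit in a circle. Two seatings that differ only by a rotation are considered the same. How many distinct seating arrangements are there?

720

Around a circle, 7 distinct people have 7!/7 = (6)! = 720 rotationally distinct seatings.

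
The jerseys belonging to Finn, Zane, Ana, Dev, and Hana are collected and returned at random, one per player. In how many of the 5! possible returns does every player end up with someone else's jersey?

44

Let Aᵢ be the assignments in which player i gets their old jersey. We want the size of the complement of A₁∪…∪A_5.
By inclusion–exclusion this is Σ_{j=0}^{5} (−1)^j C(5,j)·(5−j)!.
Computing: 120 − 120 + 60 − 20 + 5 − 1 = 44.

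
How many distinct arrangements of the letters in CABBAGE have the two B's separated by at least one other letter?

There are 7!/(2!·2!) = 1260 arrangements of CABBAGE in total.
If the two B's are adjacent, glue them into one block, leaving 6 items to arrange: (6)!/(2!) = 360 ways.
Hence 1260 − 360 = 900.

900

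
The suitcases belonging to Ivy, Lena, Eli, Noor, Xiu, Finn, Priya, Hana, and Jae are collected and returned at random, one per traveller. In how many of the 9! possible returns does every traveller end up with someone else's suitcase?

This is the derangement count D_9: permutations of 9 items with no fixed point.
By inclusion–exclusion this is Σ_{j=0}^{9} (−1)^j C(9,j)·(9−j)!.
Computing: 362880 − 362880 + 181440 − 60480 + 15120 − 3024 + 504 − 72 + 9 − 1 = 133496.

133496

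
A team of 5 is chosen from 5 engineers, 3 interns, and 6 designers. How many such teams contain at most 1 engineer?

756

Split by how many engineers are chosen (0 through 1).
Sum: C(5,0)·C(9,5) + C(5,1)·C(9,4) = 126 + 630 = 756.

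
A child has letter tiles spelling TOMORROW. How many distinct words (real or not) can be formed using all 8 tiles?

3360

The 8 letters of TOMORROW have repeats: O appearing 3 times and R appearing twice.
The number of distinct arrangements is 8!/(3!·2!) = 40320/12 = 3360.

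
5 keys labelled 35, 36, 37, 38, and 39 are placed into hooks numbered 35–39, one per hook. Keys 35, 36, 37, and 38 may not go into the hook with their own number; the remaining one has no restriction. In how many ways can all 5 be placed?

Let Aᵢ (for 35 ≤ i ≤ 38) be the placements that put key i in its forbidden hook. Any j of these fix j positions, leaving (5−j)! ways to fill the rest, and there are C(4,j) ways to pick which j.
By inclusion–exclusion, the number of valid placements is Σ_{j=0}^{4} (−1)^j C(4,j)·(5−j)!.
Computing: 120 − 96 + 36 − 8 + 1 = 53.

53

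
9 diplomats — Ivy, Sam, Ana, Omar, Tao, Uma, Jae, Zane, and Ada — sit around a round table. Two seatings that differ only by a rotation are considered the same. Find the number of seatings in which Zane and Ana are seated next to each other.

Treat {Zane, Ana} as one unit (2 internal orders) and seat the resulting 8 units around the table: (7)! circular arrangements.
So 2 × (7)! = 2 × 5040 = 10080.

10080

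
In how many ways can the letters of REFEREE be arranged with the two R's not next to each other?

75

Total arrangements of REFEREE: 7!/(4!·2!) = 105.
Arrangements with the R's together: treat RR as one letter, giving (6)!/(4!) = 30.
Subtracting, 105 − 30 = 75 arrangements keep the R's apart.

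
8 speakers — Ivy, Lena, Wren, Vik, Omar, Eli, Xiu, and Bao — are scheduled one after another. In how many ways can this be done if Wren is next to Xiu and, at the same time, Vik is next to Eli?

Treat {Wren,Xiu} as one block (2 orders) and {Vik,Eli} as another (2 orders).
That leaves 6 units to arrange: 2 × 2 × 6! = 4 × 720 = 2880.

2880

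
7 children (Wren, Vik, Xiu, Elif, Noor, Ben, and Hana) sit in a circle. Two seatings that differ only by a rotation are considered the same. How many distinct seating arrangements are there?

720

Around a circle, 7 distinct people have 7!/7 = (6)! = 720 rotationally distinct seatings.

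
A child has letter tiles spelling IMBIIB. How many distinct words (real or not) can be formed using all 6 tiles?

The 6 letters of IMBIIB have repeats: B appearing twice and I appearing 3 times.
The number of distinct arrangements is 6!/(3!·2!) = 720/12 = 60.

60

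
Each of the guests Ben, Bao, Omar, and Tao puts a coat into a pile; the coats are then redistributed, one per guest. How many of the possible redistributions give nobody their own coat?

9

This is the derangement count D_4: permutations of 4 items with no fixed point.
By inclusion–exclusion this is Σ_{j=0}^{4} (−1)^j C(4,j)·(4−j)!.
Computing: 24 − 24 + 12 − 4 + 1 = 9.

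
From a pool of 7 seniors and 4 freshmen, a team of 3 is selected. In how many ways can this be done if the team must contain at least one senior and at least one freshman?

126

Total 3-person selections from all 11: C(11,3) = 165.
Subtract selections that omit an entire group: no seniors → C(4,3) = 4; no freshmen → C(7,3) = 35.
Both groups omitted at once is impossible, so 165 − 39 = 126.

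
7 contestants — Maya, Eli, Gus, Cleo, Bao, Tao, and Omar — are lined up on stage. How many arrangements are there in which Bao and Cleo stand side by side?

Glue Bao and Cleo into one block (2 internal orders), leaving 6 units to arrange in a row.
That gives 2 × 6! = 2 × 720 = 1440.

1440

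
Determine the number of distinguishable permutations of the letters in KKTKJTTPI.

10080

Letter multiplicities in KKTKJTTPI: I×1, J×1, K×3, P×1, T×3.
Dividing 9! = 362880 by 3!·3! = 36 for the repeated letters gives 10080.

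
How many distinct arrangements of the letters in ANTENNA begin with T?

60

Fix T in the first position and arrange the remaining 6 letters.
Those 6 letters have A appearing twice and N appearing 3 times, giving (6)!/(3!·2!) = 60.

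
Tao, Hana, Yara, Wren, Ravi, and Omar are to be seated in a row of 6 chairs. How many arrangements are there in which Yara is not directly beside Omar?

There are 6! = 720 arrangements in all. If Yara and Omar are adjacent, merging them into one block gives 2·(5)! = 240 arrangements.
So 720 − 240 = 480 arrangements keep them apart.

480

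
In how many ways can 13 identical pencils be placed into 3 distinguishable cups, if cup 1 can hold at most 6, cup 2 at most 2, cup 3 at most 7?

6

Ignoring the caps, the number of non-negative solutions to x_1+…+x_3 = 13 is C(15,2) = 105.
Subtract solutions that violate a single cap (substitute x_i' = x_i − (cap_i+1)): x_1 ≥ 7 gives C(8,2) = 28; x_2 ≥ 3 gives C(12,2) = 66; x_3 ≥ 8 gives C(7,2) = 21. Together 115.
Add back pairs where two caps are both exceeded: 10 + 0 + 6 = 16.
By inclusion–exclusion the count is 105 − 115 + 16 = 6.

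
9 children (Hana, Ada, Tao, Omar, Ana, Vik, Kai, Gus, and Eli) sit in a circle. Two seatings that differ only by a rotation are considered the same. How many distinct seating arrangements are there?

Seat Hana anywhere (absorbing the rotational symmetry), then permute the other 8: (8)! = 40320.

40320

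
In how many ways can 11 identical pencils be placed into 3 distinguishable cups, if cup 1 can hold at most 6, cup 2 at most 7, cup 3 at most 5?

32

Ignoring the caps, the number of non-negative solutions to x_1+…+x_3 = 11 is C(13,2) = 78.
Subtract solutions that violate a single cap (substitute x_i' = x_i − (cap_i+1)): x_1 ≥ 7 gives C(6,2) = 15; x_2 ≥ 8 gives C(5,2) = 10; x_3 ≥ 6 gives C(7,2) = 21. Together 46.
No two caps can be exceeded simultaneously, so the pair terms are all 0.
By inclusion–exclusion the count is 78 − 46 + 0 = 32.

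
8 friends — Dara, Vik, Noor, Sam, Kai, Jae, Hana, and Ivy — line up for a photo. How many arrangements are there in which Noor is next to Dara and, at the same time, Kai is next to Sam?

Treat {Noor,Dara} as one block (2 orders) and {Kai,Sam} as another (2 orders).
That leaves 6 units to arrange: 2 × 2 × 6! = 4 × 720 = 2880.

2880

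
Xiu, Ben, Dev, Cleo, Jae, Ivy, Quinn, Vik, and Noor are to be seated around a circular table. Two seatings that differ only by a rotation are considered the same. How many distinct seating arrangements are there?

Around a circle, 9 distinct people have 9!/9 = (8)! = 40320 rotationally distinct seatings.

40320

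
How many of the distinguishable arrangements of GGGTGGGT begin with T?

With the first slot taken by T, it remains to arrange the other 7 letters (GGGGGGT).
Those 7 letters have G appearing 6 times, giving (7)!/(6!) = 7.

7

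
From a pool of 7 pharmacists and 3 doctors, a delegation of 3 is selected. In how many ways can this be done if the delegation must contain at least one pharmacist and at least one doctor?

84

Unrestricted: C(10,3) = 120 ways to pick any 3 of the 10.
Subtract selections that omit an entire group: no pharmacists → C(3,3) = 1; no doctors → C(7,3) = 35.
Both groups omitted at once is impossible, so 120 − 36 = 84.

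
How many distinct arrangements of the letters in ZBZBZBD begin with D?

Fix D in the first position and arrange the remaining 6 letters.
Those 6 letters have B appearing 3 times and Z appearing 3 times, giving (6)!/(3!·3!) = 20.

20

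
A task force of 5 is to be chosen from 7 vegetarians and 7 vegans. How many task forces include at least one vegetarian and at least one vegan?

1960

Unrestricted: C(14,5) = 2002 ways to pick any 5 of the 14.
Selections missing a whole group: no vegetarians → C(7,5) = 21; no vegans → C(7,5) = 21.
Both groups omitted at once is impossible, so 2002 − 42 = 1960.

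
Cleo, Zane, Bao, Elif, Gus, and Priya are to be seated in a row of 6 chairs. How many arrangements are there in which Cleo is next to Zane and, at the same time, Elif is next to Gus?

Treat {Cleo,Zane} as one block (2 orders) and {Elif,Gus} as another (2 orders).
That leaves 4 units to arrange: 2 × 2 × 4! = 4 × 24 = 96.

96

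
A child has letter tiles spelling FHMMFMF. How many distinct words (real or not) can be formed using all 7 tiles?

FHMMFMF has 7 letters with F appearing 3 times and M appearing 3 times.
The number of distinct arrangements is 7!/(3!·3!) = 5040/36 = 140.

140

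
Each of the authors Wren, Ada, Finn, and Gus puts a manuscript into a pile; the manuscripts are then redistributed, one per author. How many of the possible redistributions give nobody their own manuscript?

This is the derangement count D_4: permutations of 4 items with no fixed point.
By inclusion–exclusion this is Σ_{j=0}^{4} (−1)^j C(4,j)·(4−j)!.
Computing: 24 − 24 + 12 − 4 + 1 = 9.

9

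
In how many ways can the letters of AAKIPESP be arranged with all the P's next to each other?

Treat the 2 copies of P as a single block. The multiset to arrange is then {PP, A, A, E, I, K, S}, 7 items in all.
That gives (7)!/(2!) = 2520 arrangements.

2520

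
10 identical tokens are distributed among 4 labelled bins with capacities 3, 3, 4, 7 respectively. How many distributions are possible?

By stars and bars, unrestricted non-negative solutions to x_1+…+x_4 = 10 number C(10+3,3) = 286.
Subtract solutions that violate a single cap (substitute x_i' = x_i − (cap_i+1)): x_1 ≥ 4 gives C(9,3) = 84; x_2 ≥ 4 gives C(9,3) = 84; x_3 ≥ 5 gives C(8,3) = 56; x_4 ≥ 8 gives C(5,3) = 10. Together 234.
Add back pairs where two caps are both exceeded: 10 + 4 + 0 + 4 + 0 + 0 = 18.
By inclusion–exclusion the count is 286 − 234 + 18 = 70.

70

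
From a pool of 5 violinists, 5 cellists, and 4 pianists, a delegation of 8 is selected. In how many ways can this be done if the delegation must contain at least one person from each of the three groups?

With no constraint there are C(14,8) = 3003 possible selections.
Selections missing a whole group: no violinists → C(9,8) = 9; no cellists → C(9,8) = 9; no pianists → C(10,8) = 45.
Add back selections omitting two groups (i.e. drawn from a single group): C(5,8) + C(5,8) + C(4,8) = 0.
By inclusion–exclusion: 3003 − 63 + 0 = 2940.

2940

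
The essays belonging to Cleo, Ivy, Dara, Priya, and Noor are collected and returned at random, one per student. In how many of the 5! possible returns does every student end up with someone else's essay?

Let Aᵢ be the assignments in which student i gets their own essay. We want the size of the complement of A₁∪…∪A_5.
By inclusion–exclusion this is Σ_{j=0}^{5} (−1)^j C(5,j)·(5−j)!.
Computing: 120 − 120 + 60 − 20 + 5 − 1 = 44.

44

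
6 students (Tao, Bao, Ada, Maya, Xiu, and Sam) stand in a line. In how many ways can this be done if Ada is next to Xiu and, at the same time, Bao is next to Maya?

Treat {Ada,Xiu} as one block (2 orders) and {Bao,Maya} as another (2 orders).
That leaves 4 units to arrange: 2 × 2 × 4! = 4 × 24 = 96.

96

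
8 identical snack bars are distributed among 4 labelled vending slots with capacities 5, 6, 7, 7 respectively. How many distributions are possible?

Without the upper bounds there are C(11,3) = 165 ways to split 8 among 4 vending slots.
Subtract solutions that violate a single cap (substitute x_i' = x_i − (cap_i+1)): x_1 ≥ 6 gives C(5,3) = 10; x_2 ≥ 7 gives C(4,3) = 4; x_3 ≥ 8 gives C(3,3) = 1; x_4 ≥ 8 gives C(3,3) = 1. Together 16.
No two caps can be exceeded simultaneously, so the pair terms are all 0.
By inclusion–exclusion the count is 165 − 16 + 0 = 149.

149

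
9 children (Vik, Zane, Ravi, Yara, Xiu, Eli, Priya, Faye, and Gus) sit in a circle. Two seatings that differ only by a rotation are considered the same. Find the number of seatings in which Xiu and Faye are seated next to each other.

Glue Xiu and Faye into a block (2 internal orders). Seating 8 units around a circle gives (7)! arrangements.
So 2 × (7)! = 2 × 5040 = 10080.

10080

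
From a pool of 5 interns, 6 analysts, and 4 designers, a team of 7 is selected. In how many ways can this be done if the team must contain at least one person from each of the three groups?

Total 7-person selections from all 15: C(15,7) = 6435.
Subtract selections that omit an entire group: no interns → C(10,7) = 120; no analysts → C(9,7) = 36; no designers → C(11,7) = 330.
Add back selections omitting two groups (i.e. drawn from a single group): C(5,7) + C(6,7) + C(4,7) = 0.
By inclusion–exclusion: 6435 − 486 + 0 = 5949.

5949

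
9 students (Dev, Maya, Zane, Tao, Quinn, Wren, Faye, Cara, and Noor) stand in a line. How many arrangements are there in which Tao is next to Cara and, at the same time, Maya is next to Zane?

Treat {Tao,Cara} as one block (2 orders) and {Maya,Zane} as another (2 orders).
That leaves 7 units to arrange: 2 × 2 × 7! = 4 × 5040 = 20160.

20160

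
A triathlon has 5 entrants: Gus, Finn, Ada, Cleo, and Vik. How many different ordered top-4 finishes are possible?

This is an ordered selection of 4 from 5: P(5,4).
That gives 5 × 4 × 3 × 2 = 120.

120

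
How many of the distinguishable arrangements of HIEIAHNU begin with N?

With the first slot taken by N, it remains to arrange the other 7 letters (HIEIAHU).
Those 7 letters have H appearing twice and I appearing twice, giving (7)!/(2!·2!) = 1260.

1260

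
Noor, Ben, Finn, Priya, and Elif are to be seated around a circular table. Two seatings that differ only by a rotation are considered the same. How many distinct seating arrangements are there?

24

Around a circle, 5 distinct people have 5!/5 = (4)! = 24 rotationally distinct seatings.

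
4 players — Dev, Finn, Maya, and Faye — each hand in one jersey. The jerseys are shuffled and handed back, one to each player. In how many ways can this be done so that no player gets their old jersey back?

This is the derangement count D_4: permutations of 4 items with no fixed point.
By inclusion–exclusion this is Σ_{j=0}^{4} (−1)^j C(4,j)·(4−j)!.
Computing: 24 − 24 + 12 − 4 + 1 = 9.

9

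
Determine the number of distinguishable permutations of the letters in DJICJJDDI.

5040

Letter multiplicities in DJICJJDDI: C×1, D×3, I×2, J×3.
So there are 9! / (3!·3!·2!) = 5040 distinguishable arrangements.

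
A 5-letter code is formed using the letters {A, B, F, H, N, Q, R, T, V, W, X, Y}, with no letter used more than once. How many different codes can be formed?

95040

This is a permutation of 5 out of 12: P(12,5) = 12!/7!.
That product is 12 × 11 × 10 × 9 × 8 = 95040.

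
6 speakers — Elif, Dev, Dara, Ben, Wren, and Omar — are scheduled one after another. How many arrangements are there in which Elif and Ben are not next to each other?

Of the 6! = 720 arrangements, those with Elif and Ben adjacent number 2 × 5! = 240 (treat the pair as a block with 2 internal orders).
So 720 − 240 = 480 arrangements keep them apart.

480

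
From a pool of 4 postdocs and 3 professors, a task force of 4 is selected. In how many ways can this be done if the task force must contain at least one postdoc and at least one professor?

With no constraint there are C(7,4) = 35 possible selections.
Selections missing a whole group: no postdocs → C(3,4) = 0; no professors → C(4,4) = 1.
Both groups omitted at once is impossible, so 35 − 1 = 34.

34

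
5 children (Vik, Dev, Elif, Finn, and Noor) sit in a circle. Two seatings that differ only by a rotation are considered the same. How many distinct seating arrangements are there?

24

Seat Vik anywhere (absorbing the rotational symmetry), then permute the other 4: (4)! = 24.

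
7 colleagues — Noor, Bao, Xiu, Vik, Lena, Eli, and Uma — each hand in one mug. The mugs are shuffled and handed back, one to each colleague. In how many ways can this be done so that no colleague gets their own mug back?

This is the derangement count D_7: permutations of 7 items with no fixed point.
By inclusion–exclusion this is Σ_{j=0}^{7} (−1)^j C(7,j)·(7−j)!.
Computing: 5040 − 5040 + 2520 − 840 + 210 − 42 + 7 − 1 = 1854.

1854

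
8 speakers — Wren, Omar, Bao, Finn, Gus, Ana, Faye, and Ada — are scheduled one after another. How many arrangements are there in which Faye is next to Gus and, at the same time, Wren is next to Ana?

2880

Treat {Faye,Gus} as one block (2 orders) and {Wren,Ana} as another (2 orders).
That leaves 6 units to arrange: 2 × 2 × 6! = 4 × 720 = 2880.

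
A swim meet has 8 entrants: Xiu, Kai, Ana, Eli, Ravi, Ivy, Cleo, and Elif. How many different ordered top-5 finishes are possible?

There are 8 choices for 1st place, 7 for 2nd, and so on down to 4 for position 5.
That gives 8 × 7 × 6 × 5 × 4 = 6720.

6720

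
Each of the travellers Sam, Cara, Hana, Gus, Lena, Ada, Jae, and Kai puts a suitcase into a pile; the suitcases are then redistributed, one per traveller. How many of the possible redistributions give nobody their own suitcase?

14833

Count assignments avoiding every fixed point. For any j of the 8 travellers fixed to their own suitcase, the other 8−j can be arranged in (8−j)! ways.
By inclusion–exclusion this is Σ_{j=0}^{8} (−1)^j C(8,j)·(8−j)!.
Computing: 40320 − 40320 + 20160 − 6720 + 1680 − 336 + 56 − 8 + 1 = 14833.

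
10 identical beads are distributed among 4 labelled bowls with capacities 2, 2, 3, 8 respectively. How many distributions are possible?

Without the upper bounds there are C(13,3) = 286 ways to split 10 among 4 bowls.
Subtract solutions that violate a single cap (substitute x_i' = x_i − (cap_i+1)): x_1 ≥ 3 gives C(10,3) = 120; x_2 ≥ 3 gives C(10,3) = 120; x_3 ≥ 4 gives C(9,3) = 84; x_4 ≥ 9 gives C(4,3) = 4. Together 328.
Add back pairs where two caps are both exceeded: 35 + 20 + 0 + 20 + 0 + 0 = 75.
Subtract triples: 1 + 0 + 0 + 0 = 1.
By inclusion–exclusion the count is 286 − 328 + 75 − 1 = 32.

32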